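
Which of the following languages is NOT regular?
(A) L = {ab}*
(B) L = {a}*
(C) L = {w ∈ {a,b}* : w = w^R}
(C) {w ∈ {a,b}* : w = w^R}

(C) L = {w ∈ {a,b}* : w = w^R} is NOT regular.

The pumping lemma can be used to prove this:
After pumping, the string is no longer symmetric

The other languages are regular because they can be recognized by finite automata.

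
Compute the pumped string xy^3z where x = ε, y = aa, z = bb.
aaaaaabb

Given x = '', y = 'aa', z = 'bb' and i = 3:

xy^3z = x + y·y·...·y (3 times) + z
       = '' + 'aa'^3 + 'bb'
       = '' + 'aaaaaa' + 'bb'
       = 'aaaaaabb'

The pumped string is 'aaaaaabb' with length 8.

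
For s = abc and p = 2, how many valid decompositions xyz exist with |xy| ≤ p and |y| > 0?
3

For s = 'abc' with pumping length p = 2:

Constraints: |xy| ≤ 2, |y| > 0

Valid decompositions (|xy| ≤ p, |y| ≥ 1):
  • x='', y='a', z='bc'
  • x='a', y='b', z='c'
  • x='', y='ab', z='c'

Total count: 3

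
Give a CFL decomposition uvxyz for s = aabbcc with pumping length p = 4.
u='a', v='a', x='bb', y='c', z='c'

For s = aabbcc with pumping length p = 4:

One valid decomposition:
- u = 'a'
- v = 'a'
- x = 'bb'
- y = 'c'
- z = 'c'

Verification:
- uvxyz = 'a' + 'a' + 'bb' + 'c' + 'c' = aabbcc ✓
- |vxy| = |'abbc'| = 4 ≤ 4 ✓
- |vy| = |'ac'| = 2 > 0 ✓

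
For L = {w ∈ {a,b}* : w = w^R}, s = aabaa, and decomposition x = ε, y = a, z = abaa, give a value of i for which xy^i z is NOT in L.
i = 0

xy⁰z = ε · ε · abaa = abaa; abaa reversed is aaba ≠ abaa, so it is not a palindrome and is not in L.
(Other choices also work, e.g. i = 2, 3; only i = 1 is guaranteed to stay in L since xy¹z = s.)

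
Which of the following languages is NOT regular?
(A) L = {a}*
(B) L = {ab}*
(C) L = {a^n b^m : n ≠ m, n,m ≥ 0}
(C) {a^n b^m : n ≠ m, n,m ≥ 0}

(C) L = {a^n b^m : n ≠ m, n,m ≥ 0} is NOT regular.

The pumping lemma can be used to prove this:
After pumping a's, we can make n = m

The other languages are regular because they can be recognized by finite automata.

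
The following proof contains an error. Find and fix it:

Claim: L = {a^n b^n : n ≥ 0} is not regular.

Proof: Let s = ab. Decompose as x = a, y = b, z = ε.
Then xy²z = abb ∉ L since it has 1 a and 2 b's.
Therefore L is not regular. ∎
Error: The string s = ab might be shorter than the pumping length p.

Correction: Choose s = a^p b^p to ensure |s| ≥ p. Also, the decomposition is wrong: with |xy| ≤ p, y cannot include b's when s starts with p a's.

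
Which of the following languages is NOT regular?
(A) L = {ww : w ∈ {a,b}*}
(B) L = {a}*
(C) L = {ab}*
(A) {ww : w ∈ {a,b}*}

(A) L = {ww : w ∈ {a,b}*} is NOT regular.

The pumping lemma can be used to prove this:
After pumping, the two halves no longer match

The other languages are regular because they can be recognized by finite automata.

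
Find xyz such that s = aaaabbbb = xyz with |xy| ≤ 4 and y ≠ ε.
x = 'a', y = 'aaa', z = 'bbbb'

For s = aaaabbbb and p = 4, one valid decomposition is:
- x = 'a' (length 1)
- y = 'aaa' (length 3)
- z = 'bbbb' (length 4)

Verification:
- xyz = 'a' + 'aaa' + 'bbbb' = aaaabbbb ✓
- |xy| = 4 ≤ 4 ✓
- |y| = 3 > 0 ✓

All pumping lemma constraints are satisfied.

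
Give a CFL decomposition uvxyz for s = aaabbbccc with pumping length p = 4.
u='aa', v='a', x='bb', y='b', z='ccc'

For s = aaabbbccc with pumping length p = 4:

One valid decomposition:
- u = 'aa'
- v = 'a'
- x = 'bb'
- y = 'b'
- z = 'ccc'

Verification:
- uvxyz = 'aa' + 'a' + 'bb' + 'b' + 'ccc' = aaabbbccc ✓
- |vxy| = |'abbb'| = 4 ≤ 4 ✓
- |vy| = |'ab'| = 2 > 0 ✓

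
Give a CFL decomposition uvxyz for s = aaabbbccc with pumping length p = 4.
u='aa', v='a', x='bb', y='b', z='ccc'

For s = aaabbbccc with pumping length p = 4:

One valid decomposition:
- u = 'aa'
- v = 'a'
- x = 'bb'
- y = 'b'
- z = 'ccc'

Verification:
- uvxyz = 'aa' + 'a' + 'bb' + 'b' + 'ccc' = aaabbbccc ✓
- |vxy| = |'abbb'| = 4 ≤ 4 ✓
- |vy| = |'ab'| = 2 > 0 ✓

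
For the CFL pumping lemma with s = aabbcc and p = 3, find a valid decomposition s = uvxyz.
u='aa', v='b', x='b', y='c', z='c'

For s = aabbcc with pumping length p = 3:

One valid decomposition:
- u = 'aa'
- v = 'b'
- x = 'b'
- y = 'c'
- z = 'c'

Verification:
- uvxyz = 'aa' + 'b' + 'b' + 'c' + 'c' = aabbcc ✓
- |vxy| = |'bbc'| = 3 ≤ 3 ✓
- |vy| = |'bc'| = 2 > 0 ✓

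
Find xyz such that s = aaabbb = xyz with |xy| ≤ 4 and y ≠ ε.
x = '', y = 'aaab', z = 'bb'

For s = aaabbb and p = 4, one valid decomposition is:
- x = '' (length 0)
- y = 'aaab' (length 4)
- z = 'bb' (length 2)

Verification:
- xyz = '' + 'aaab' + 'bb' = aaabbb ✓
- |xy| = 4 ≤ 4 ✓
- |y| = 4 > 0 ✓

All pumping lemma constraints are satisfied.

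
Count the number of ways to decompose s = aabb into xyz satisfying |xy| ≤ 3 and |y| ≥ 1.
6

For s = 'aabb' with pumping length p = 3:

Constraints: |xy| ≤ 3, |y| > 0

Valid decompositions (|xy| ≤ p, |y| ≥ 1):
  • x='', y='a', z='abb'
  • x='a', y='a', z='bb'
  • x='', y='aa', z='bb'
  • x='aa', y='b', z='b'
  • x='a', y='ab', z='b'
  • x='', y='aab', z='b'

Total count: 6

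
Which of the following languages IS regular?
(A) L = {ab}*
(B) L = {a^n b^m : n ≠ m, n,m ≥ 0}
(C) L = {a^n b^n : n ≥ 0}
(A) {ab}*

(A) L = {ab}* is regular.

This can be recognized by a finite automaton (DFA/NFA).
Regular expressions like {ab}* define regular languages.

The other choices are not regular:
- {a^n b^n : n ≥ 0}: After pumping, the number of a's and b's become unequal
- {a^n b^m : n ≠ m, n,m ≥ 0}: After pumping a's, we can make n = m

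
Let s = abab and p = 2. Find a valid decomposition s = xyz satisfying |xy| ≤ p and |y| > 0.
x = '', y = 'ab', z = 'ab'

For s = abab and p = 2, one valid decomposition is:
- x = '' (length 0)
- y = 'ab' (length 2)
- z = 'ab' (length 2)

Verification:
- xyz = '' + 'ab' + 'ab' = abab ✓
- |xy| = 2 ≤ 2 ✓
- |y| = 2 > 0 ✓

All pumping lemma constraints are satisfied.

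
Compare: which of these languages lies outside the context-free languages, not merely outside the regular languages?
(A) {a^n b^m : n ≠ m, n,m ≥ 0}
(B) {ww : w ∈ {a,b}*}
(B) {ww : w ∈ {a,b}*}

(B) {ww : w ∈ {a,b}*} requires the CFL pumping lemma.

- {a^n b^m : n ≠ m, n,m ≥ 0} is context-free (but not regular)
  • Can be shown non-regular with the regular pumping lemma
  • After pumping a's, we can make n = m

- {ww : w ∈ {a,b}*} is NOT context-free
  • Requires the CFL pumping lemma to prove
  • Cannot verify equality of two arbitrary substrings

The CFL pumping lemma is "stronger" in that it can prove non-membership
in the larger class of context-free languages.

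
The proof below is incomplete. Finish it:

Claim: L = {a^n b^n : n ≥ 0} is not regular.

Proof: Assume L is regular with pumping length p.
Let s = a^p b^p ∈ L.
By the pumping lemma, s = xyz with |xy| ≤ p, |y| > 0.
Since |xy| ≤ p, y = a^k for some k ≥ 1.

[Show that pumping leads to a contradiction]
Consider xy²z = a^(p+k) b^p.

Since k ≥ 1, we have p + k > p.
So xy²z has more a's than b's: (p+k) a's vs p b's.
This means xy²z ∉ L because a^n b^n requires equal counts.

This contradicts the pumping lemma which states xy²z ∈ L.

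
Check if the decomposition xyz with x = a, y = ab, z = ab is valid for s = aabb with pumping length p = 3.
Violated: xyz = s

The decomposition x = a, y = ab, z = ab for s = aabb with p = 3
violates the constraint: xyz = s

xyz = 'a' + 'ab' + 'ab' = 'aabab' ≠ 'aabb' = s. The decomposition doesn't reconstruct s.

Pumping lemma constraints:
1. xyz = s (decomposition is valid)
2. |xy| ≤ p
3. |y| > 0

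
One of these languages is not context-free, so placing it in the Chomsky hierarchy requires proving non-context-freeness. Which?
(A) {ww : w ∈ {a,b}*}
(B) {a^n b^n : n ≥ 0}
(A) {ww : w ∈ {a,b}*}

(A) {ww : w ∈ {a,b}*} requires the CFL pumping lemma.

- {a^n b^n : n ≥ 0} is context-free (but not regular)
  • Can be shown non-regular with the regular pumping lemma
  • After pumping, the number of a's and b's become unequal

- {ww : w ∈ {a,b}*} is NOT context-free
  • Requires the CFL pumping lemma to prove
  • Cannot verify equality of two arbitrary substrings

The CFL pumping lemma is "stronger" in that it can prove non-membership
in the larger class of context-free languages.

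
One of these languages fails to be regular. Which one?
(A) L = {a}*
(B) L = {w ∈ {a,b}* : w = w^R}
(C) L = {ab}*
(B) {w ∈ {a,b}* : w = w^R}

(B) L = {w ∈ {a,b}* : w = w^R} is NOT regular.

The pumping lemma can be used to prove this:
After pumping, the string is no longer symmetric

The other languages are regular because they can be recognized by finite automata.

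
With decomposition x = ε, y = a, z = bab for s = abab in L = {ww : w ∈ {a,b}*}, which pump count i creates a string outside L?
i = 3

xy³z = ε · aaa · bab = aaabab; aaabab has length 6; its halves are aaa and bab, which differ, so it is not in L.
(Other choices also work, e.g. i = 0, 2; only i = 1 is guaranteed to stay in L since xy¹z = s.)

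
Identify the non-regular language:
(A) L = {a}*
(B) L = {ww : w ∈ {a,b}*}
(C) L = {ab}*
(B) {ww : w ∈ {a,b}*}

(B) L = {ww : w ∈ {a,b}*} is NOT regular.

The pumping lemma can be used to prove this:
After pumping, the two halves no longer match

The other languages are regular because they can be recognized by finite automata.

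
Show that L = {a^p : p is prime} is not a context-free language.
Assume for contradiction that L is context-free, and let p ≥ 1 be the pumping length given by the pumping lemma for CFLs.
Choose a prime q with q ≥ p and let s = a^q. Then s ∈ L and |s| = q ≥ p.
By the CFL pumping lemma, s = uvxyz for some u, v, x, y, z with |vxy| ≤ p, |vy| ≥ 1, and uv^i xy^i z ∈ L for every i ≥ 0.
All symbols are a's, so only lengths matter: let k = |vy|, with 1 ≤ k ≤ p. Then |uv^i xy^i z| = q + (i − 1)k.

Take i = q + 1: the length is q + qk = q(k + 1).
Both factors satisfy q ≥ 2 and k + 1 ≥ 2, so q(k + 1) is composite and uv^(q+1) xy^(q+1) z ∉ L.

This contradicts the CFL pumping lemma, which requires uv^i xy^i z ∈ L for all i ≥ 0.
Hence L = {a^p : p is prime} is not context-free. ∎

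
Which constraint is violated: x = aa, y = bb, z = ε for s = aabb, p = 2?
Violated: |xy| ≤ p

The decomposition x = aa, y = bb, z = ε for s = aabb with p = 2
violates the constraint: |xy| ≤ p

|xy| = |aabb| = 4 > 2 = p. The decomposition puts too many characters in xy.

Pumping lemma constraints:
1. xyz = s (decomposition is valid)
2. |xy| ≤ p
3. |y| > 0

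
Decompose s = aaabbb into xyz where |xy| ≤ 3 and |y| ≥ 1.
x = 'aa', y = 'a', z = 'bbb'

For s = aaabbb and p = 3, one valid decomposition is:
- x = 'aa' (length 2)
- y = 'a' (length 1)
- z = 'bbb' (length 3)

Verification:
- xyz = 'aa' + 'a' + 'bbb' = aaabbb ✓
- |xy| = 3 ≤ 3 ✓
- |y| = 1 > 0 ✓

All pumping lemma constraints are satisfied.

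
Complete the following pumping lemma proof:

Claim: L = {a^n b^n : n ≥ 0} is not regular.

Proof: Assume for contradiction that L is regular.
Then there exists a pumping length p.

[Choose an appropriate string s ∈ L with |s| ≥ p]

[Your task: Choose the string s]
s = a^p b^p

This string is in L (has equal a's and b's) and has length 2p ≥ p.
Any decomposition xyz with |xy| ≤ p means y consists only of a's,
so pumping will unbalance the counts.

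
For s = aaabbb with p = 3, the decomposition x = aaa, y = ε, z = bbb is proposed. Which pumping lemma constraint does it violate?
Violated: |y| > 0

The decomposition x = aaa, y = ε, z = bbb for s = aaabbb with p = 3
violates the constraint: |y| > 0

|y| = 0, but the pumping lemma requires |y| > 0 (y must be non-empty).

Pumping lemma constraints:
1. xyz = s (decomposition is valid)
2. |xy| ≤ p
3. |y| > 0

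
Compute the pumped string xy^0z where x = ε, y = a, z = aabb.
aabb

Given x = '', y = 'a', z = 'aabb' and i = 0:

xy^0z = x + y·y·...·y (0 times) + z
       = '' + 'a'^0 + 'aabb'
       = '' + '' + 'aabb'
       = 'aabb'

The pumped string is 'aabb' with length 4.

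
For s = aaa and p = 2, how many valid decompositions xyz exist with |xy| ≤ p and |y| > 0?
3

For s = 'aaa' with pumping length p = 2:

Constraints: |xy| ≤ 2, |y| > 0

Valid decompositions (|xy| ≤ p, |y| ≥ 1):
  • x='', y='a', z='aa'
  • x='a', y='a', z='a'
  • x='', y='aa', z='a'

Total count: 3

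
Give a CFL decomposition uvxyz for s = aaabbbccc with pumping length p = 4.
u='aa', v='a', x='bb', y='b', z='ccc'

For s = aaabbbccc with pumping length p = 4:

One valid decomposition:
- u = 'aa'
- v = 'a'
- x = 'bb'
- y = 'b'
- z = 'ccc'

Verification:
- uvxyz = 'aa' + 'a' + 'bb' + 'b' + 'ccc' = aaabbbccc ✓
- |vxy| = |'abbb'| = 4 ≤ 4 ✓
- |vy| = |'ab'| = 2 > 0 ✓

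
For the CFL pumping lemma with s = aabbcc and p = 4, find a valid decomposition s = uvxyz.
u='a', v='a', x='bb', y='c', z='c'

For s = aabbcc with pumping length p = 4:

One valid decomposition:
- u = 'a'
- v = 'a'
- x = 'bb'
- y = 'c'
- z = 'c'

Verification:
- uvxyz = 'a' + 'a' + 'bb' + 'c' + 'c' = aabbcc ✓
- |vxy| = |'abbc'| = 4 ≤ 4 ✓
- |vy| = |'ac'| = 2 > 0 ✓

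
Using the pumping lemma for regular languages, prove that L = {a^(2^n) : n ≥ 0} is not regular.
Assume for contradiction that L is regular, and let p ≥ 1 be the pumping length given by the pumping lemma.
Choose s = a^(2^p). Then s ∈ L and |s| = 2^p ≥ p.
By the pumping lemma, s = xyz for some x, y, z with |xy| ≤ p, |y| ≥ 1, and xy^i z ∈ L for every i ≥ 0.
Here y = a^k for some k with 1 ≤ k ≤ |xy| ≤ p, and p < 2^p.

Take i = 2: |xy²z| = 2^p + k.
Now 2^p < 2^p + k ≤ 2^p + p < 2^p + 2^p = 2^(p+1).
So |xy²z| lies strictly between the consecutive powers of two 2^p and 2^(p+1), hence is not a power of 2, and xy²z ∉ L.

This contradicts the pumping lemma, which requires xy^i z ∈ L for all i ≥ 0.
Hence L = {a^(2^n) : n ≥ 0} is not regular. ∎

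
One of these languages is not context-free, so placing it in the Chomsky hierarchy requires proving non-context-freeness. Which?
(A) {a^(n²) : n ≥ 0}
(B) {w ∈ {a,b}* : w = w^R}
(A) {a^(n²) : n ≥ 0}

(A) {a^(n²) : n ≥ 0} requires the CFL pumping lemma.

- {w ∈ {a,b}* : w = w^R} is context-free (but not regular)
  • Can be shown non-regular with the regular pumping lemma
  • After pumping, the string is no longer symmetric

- {a^(n²) : n ≥ 0} is NOT context-free
  • Requires the CFL pumping lemma to prove
  • Gaps between squares grow unboundedly

The CFL pumping lemma is "stronger" in that it can prove non-membership
in the larger class of context-free languages.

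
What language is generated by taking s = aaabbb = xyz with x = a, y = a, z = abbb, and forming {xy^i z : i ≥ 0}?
{xy^i z : i ≥ 0} = {a^(2+i) b^3 : i ≥ 0} = {aabbb, aaabbb, aaaabbb, ...}

With x = a, y = a, z = abbb: Starting with aaabbb and pumping the second 'a', we get strings with 2+i a's followed by 3 b's for i = 0, 1, 2, ...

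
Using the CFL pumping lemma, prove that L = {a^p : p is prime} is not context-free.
Assume for contradiction that L is context-free, and let p ≥ 1 be the pumping length given by the pumping lemma for CFLs.
Choose a prime q with q ≥ p and let s = a^q. Then s ∈ L and |s| = q ≥ p.
By the CFL pumping lemma, s = uvxyz for some u, v, x, y, z with |vxy| ≤ p, |vy| ≥ 1, and uv^i xy^i z ∈ L for every i ≥ 0.
All symbols are a's, so only lengths matter: let k = |vy|, with 1 ≤ k ≤ p. Then |uv^i xy^i z| = q + (i − 1)k.

Take i = q + 1: the length is q + qk = q(k + 1).
Both factors satisfy q ≥ 2 and k + 1 ≥ 2, so q(k + 1) is composite and uv^(q+1) xy^(q+1) z ∉ L.

This contradicts the CFL pumping lemma, which requires uv^i xy^i z ∈ L for all i ≥ 0.
Hence L = {a^p : p is prime} is not context-free. ∎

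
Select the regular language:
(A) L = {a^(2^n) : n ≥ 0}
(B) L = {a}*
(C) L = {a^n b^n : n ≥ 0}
(B) {a}*

(B) L = {a}* is regular.

This can be recognized by a finite automaton (DFA/NFA).
Regular expressions like {a}* define regular languages.

The other choices are not regular:
- {a^(2^n) : n ≥ 0}: After pumping, length is no longer a power of 2
- {a^n b^n : n ≥ 0}: After pumping, the number of a's and b's become unequal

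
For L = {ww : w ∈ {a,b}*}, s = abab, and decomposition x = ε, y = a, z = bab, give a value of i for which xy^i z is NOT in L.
i = 3

xy³z = ε · aaa · bab = aaabab; aaabab has length 6; its halves are aaa and bab, which differ, so it is not in L.
(Other choices also work, e.g. i = 0, 2; only i = 1 is guaranteed to stay in L since xy¹z = s.)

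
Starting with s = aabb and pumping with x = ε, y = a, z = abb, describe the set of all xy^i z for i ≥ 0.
{xy^i z : i ≥ 0} = {a^(i+1) b^2 : i ≥ 0} = {abb, aabb, aaabb, ...}

With x = ε, y = a, z = abb: Starting with aabb and pumping the first 'a' (z = abb keeps the second 'a'), we get strings with i+1 a's followed by 2 b's for i = 0, 1, 2, ...; note bb is not produced because z always contributes one a.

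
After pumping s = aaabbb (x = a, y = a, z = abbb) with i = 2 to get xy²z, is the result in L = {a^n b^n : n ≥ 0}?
No

xy²z = a · aa · abbb = aaaabbb.
aaaabbb has 4 a's and 3 b's; 4 ≠ 3, so it is not in L.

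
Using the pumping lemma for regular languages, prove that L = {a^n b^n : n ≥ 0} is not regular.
Assume for contradiction that L is regular, and let p ≥ 1 be the pumping length given by the pumping lemma.
Choose s = a^p b^p. Then s ∈ L and |s| = 2p ≥ p.
By the pumping lemma, s = xyz for some x, y, z with |xy| ≤ p, |y| ≥ 1, and xy^i z ∈ L for every i ≥ 0.
Since |xy| ≤ p and the first p symbols of s are all a's, we must have y = a^k for some k with 1 ≤ k ≤ p.

Take i = 3: xy³z = a^(p + 2k) b^p.
This string has p + 2k a's but p b's, and p + 2k > p because k ≥ 1. So xy³z ∉ L.

This contradicts the pumping lemma, which requires xy^i z ∈ L for all i ≥ 0.
Hence L = {a^n b^n : n ≥ 0} is not regular. ∎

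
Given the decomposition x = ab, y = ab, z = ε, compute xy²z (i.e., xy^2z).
ababab

Given x = 'ab', y = 'ab', z = '' and i = 2:

xy^2z = x + y·y·...·y (2 times) + z
       = 'ab' + 'ab'^2 + ''
       = 'ab' + 'abab' + ''
       = 'ababab'

The pumped string is 'ababab' with length 6.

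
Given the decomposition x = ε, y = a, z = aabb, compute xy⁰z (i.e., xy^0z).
aabb

Given x = '', y = 'a', z = 'aabb' and i = 0:

xy^0z = x + y·y·...·y (0 times) + z
       = '' + 'a'^0 + 'aabb'
       = '' + '' + 'aabb'
       = 'aabb'

The pumped string is 'aabb' with length 4.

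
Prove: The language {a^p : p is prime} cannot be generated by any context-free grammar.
Assume for contradiction that L is context-free, and let p ≥ 1 be the pumping length given by the pumping lemma for CFLs.
Choose a prime q with q ≥ p and let s = a^q. Then s ∈ L and |s| = q ≥ p.
By the CFL pumping lemma, s = uvxyz for some u, v, x, y, z with |vxy| ≤ p, |vy| ≥ 1, and uv^i xy^i z ∈ L for every i ≥ 0.
All symbols are a's, so only lengths matter: let k = |vy|, with 1 ≤ k ≤ p. Then |uv^i xy^i z| = q + (i − 1)k.

Take i = q + 1: the length is q + qk = q(k + 1).
Both factors satisfy q ≥ 2 and k + 1 ≥ 2, so q(k + 1) is composite and uv^(q+1) xy^(q+1) z ∉ L.

This contradicts the CFL pumping lemma, which requires uv^i xy^i z ∈ L for all i ≥ 0.
Hence L = {a^p : p is prime} is not context-free. ∎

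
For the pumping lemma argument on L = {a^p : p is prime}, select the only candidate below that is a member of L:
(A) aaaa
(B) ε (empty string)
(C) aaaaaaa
(C) aaaaaaa

The pumping lemma is applied to a string s that lies in L, so first check membership of each option:
- (A) aaaa has length 4 = 2 × 2, which is not prime, so it is not in L ✗
- (B) ε has length 0, which is not prime, so it is not in L ✗
- (C) aaaaaaa has length 7, which is prime, so it is in L ✓

Only (C) aaaaaaa is in L, so it is the only candidate that could play the role of s.
(In a complete proof one picks s in terms of the pumping length p so that |s| ≥ p is guaranteed; a fixed string like aaaaaaa illustrates the shape of such an s.)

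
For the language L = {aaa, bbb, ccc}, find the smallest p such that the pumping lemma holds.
p = 4

For a finite language L, the pumping lemma holds vacuously if p > max|s| for s ∈ L.

The longest string in L = {aaa, bbb, ccc} has length 3.
If p = 4, then no string s ∈ L has |s| ≥ p, so the condition is vacuously true.

The minimum pumping length is p = 4.

Why no smaller p works: for any p ≤ 3, the longest string s ∈ L has |s| = 3 ≥ p, so it would
have to be pumpable; but pumping up (i = 2, 3, ...) produces ever longer strings, which cannot all lie in the
finite language L. So the pumping property fails for every p ≤ 3.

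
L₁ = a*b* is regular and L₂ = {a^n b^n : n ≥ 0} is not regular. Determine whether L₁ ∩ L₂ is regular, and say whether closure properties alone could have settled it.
No — L₁ ∩ L₂ is not regular.

Every string a^n b^n already lies in a*b*, so L₁ ∩ L₂ = {a^n b^n : n ≥ 0} = L₂ itself, which is the standard non-regular language (pump s = a^p b^p).

Note that the bare facts "L₁ regular, L₂ non-regular" do not settle the question by themselves: the closure of regular languages under ∪, ∩, complement and difference applies only when BOTH operands are regular. With a non-regular operand the result can come out regular or non-regular depending on the specific languages, so one has to work out L₁ ∩ L₂ for this particular pair, as above.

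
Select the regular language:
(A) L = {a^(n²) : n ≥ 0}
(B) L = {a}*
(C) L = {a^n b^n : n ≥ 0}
(B) {a}*

(B) L = {a}* is regular.

This can be recognized by a finite automaton (DFA/NFA).
Regular expressions like {a}* define regular languages.

The other choices are not regular:
- {a^(n²) : n ≥ 0}: After pumping, length is no longer a perfect square
- {a^n b^n : n ≥ 0}: After pumping, the number of a's and b's become unequal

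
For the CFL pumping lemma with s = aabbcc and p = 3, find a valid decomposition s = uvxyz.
u='aa', v='b', x='b', y='c', z='c'

For s = aabbcc with pumping length p = 3:

One valid decomposition:
- u = 'aa'
- v = 'b'
- x = 'b'
- y = 'c'
- z = 'c'

Verification:
- uvxyz = 'aa' + 'b' + 'b' + 'c' + 'c' = aabbcc ✓
- |vxy| = |'bbc'| = 3 ≤ 3 ✓
- |vy| = |'bc'| = 2 > 0 ✓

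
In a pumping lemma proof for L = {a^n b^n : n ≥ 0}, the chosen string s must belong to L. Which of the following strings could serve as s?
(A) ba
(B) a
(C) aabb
(C) aabb

The pumping lemma is applied to a string s that lies in L, so first check membership of each option:
- (A) ba has an a after a b, so it is not of the form a^n b^n and is not in L ✗
- (B) a has 1 a's and 0 b's; 1 ≠ 0, so it is not in L ✗
- (C) aabb = a^2 b^2 has equal counts (2 = 2), so it is in L ✓

Only (C) aabb is in L, so it is the only candidate that could play the role of s.
(In a complete proof one picks s in terms of the pumping length p so that |s| ≥ p is guaranteed; a fixed string like aabb illustrates the shape of such an s.)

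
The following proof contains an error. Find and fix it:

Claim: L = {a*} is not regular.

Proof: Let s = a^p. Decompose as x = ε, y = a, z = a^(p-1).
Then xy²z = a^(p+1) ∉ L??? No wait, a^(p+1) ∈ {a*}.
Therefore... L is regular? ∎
Error: The proof attempts to show a*  is not regular, but a* IS regular!

Correction: a* is a regular language (recognized by a simple DFA with one accepting state and self-loop on 'a'). The pumping lemma can only prove non-regularity, not regularity. For regular languages, pumping always works.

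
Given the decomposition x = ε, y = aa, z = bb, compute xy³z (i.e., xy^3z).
aaaaaabb

Given x = '', y = 'aa', z = 'bb' and i = 3:

xy^3z = x + y·y·...·y (3 times) + z
       = '' + 'aa'^3 + 'bb'
       = '' + 'aaaaaa' + 'bb'
       = 'aaaaaabb'

The pumped string is 'aaaaaabb' with length 8.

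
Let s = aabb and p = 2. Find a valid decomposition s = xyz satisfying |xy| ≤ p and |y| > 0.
x = '', y = 'aa', z = 'bb'

For s = aabb and p = 2, one valid decomposition is:
- x = '' (length 0)
- y = 'aa' (length 2)
- z = 'bb' (length 2)

Verification:
- xyz = '' + 'aa' + 'bb' = aabb ✓
- |xy| = 2 ≤ 2 ✓
- |y| = 2 > 0 ✓

All pumping lemma constraints are satisfied.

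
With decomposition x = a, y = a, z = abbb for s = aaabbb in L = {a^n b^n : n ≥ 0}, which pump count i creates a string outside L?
i = 3

xy³z = a · aaa · abbb = aaaaabbb; aaaaabbb has 5 a's and 3 b's; 5 ≠ 3, so it is not in L.
(Other choices also work, e.g. i = 0, 2; only i = 1 is guaranteed to stay in L since xy¹z = s.)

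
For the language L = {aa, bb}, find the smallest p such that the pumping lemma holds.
p = 3

For a finite language L, the pumping lemma holds vacuously if p > max|s| for s ∈ L.

The longest string in L = {aa, bb} has length 2.
If p = 3, then no string s ∈ L has |s| ≥ p, so the condition is vacuously true.

The minimum pumping length is p = 3.

Why no smaller p works: for any p ≤ 2, the longest string s ∈ L has |s| = 2 ≥ p, so it would
have to be pumpable; but pumping up (i = 2, 3, ...) produces ever longer strings, which cannot all lie in the
finite language L. So the pumping property fails for every p ≤ 2.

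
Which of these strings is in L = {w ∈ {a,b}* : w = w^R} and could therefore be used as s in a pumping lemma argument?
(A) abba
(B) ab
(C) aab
(A) abba

The pumping lemma is applied to a string s that lies in L, so first check membership of each option:
- (A) abba reversed is abba, the same string, so it is a palindrome and is in L ✓
- (B) ab reversed is ba ≠ ab, so it is not a palindrome and is not in L ✗
- (C) aab reversed is baa ≠ aab, so it is not a palindrome and is not in L ✗

Only (A) abba is in L, so it is the only candidate that could play the role of s.
(In a complete proof one picks s in terms of the pumping length p so that |s| ≥ p is guaranteed; a fixed string like abba illustrates the shape of such an s.)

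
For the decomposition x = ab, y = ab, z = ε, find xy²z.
ababab

Given x = 'ab', y = 'ab', z = '' and i = 2:

xy^2z = x + y·y·...·y (2 times) + z
       = 'ab' + 'ab'^2 + ''
       = 'ab' + 'abab' + ''
       = 'ababab'

The pumped string is 'ababab' with length 6.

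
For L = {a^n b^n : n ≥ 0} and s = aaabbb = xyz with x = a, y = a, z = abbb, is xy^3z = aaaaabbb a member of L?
No

xy³z = a · aaa · abbb = aaaaabbb.
aaaaabbb has 5 a's and 3 b's; 5 ≠ 3, so it is not in L.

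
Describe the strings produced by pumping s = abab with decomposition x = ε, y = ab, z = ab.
{xy^i z : i ≥ 0} = {(ab)^(i+1) : i ≥ 0} = {ab, abab, ababab, ...}

With x = ε, y = ab, z = ab: Pumping 'ab' gives strings of alternating a's and b's.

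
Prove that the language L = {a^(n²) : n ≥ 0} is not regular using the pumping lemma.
Assume for contradiction that L is regular, and let p ≥ 1 be the pumping length given by the pumping lemma.
Choose s = a^(p²). Then s ∈ L and |s| = p² ≥ p.
By the pumping lemma, s = xyz for some x, y, z with |xy| ≤ p, |y| ≥ 1, and xy^i z ∈ L for every i ≥ 0.
Here y = a^k for some k with 1 ≤ k ≤ |xy| ≤ p.

Take i = 2: |xy²z| = p² + k.
Now p² < p² + k ≤ p² + p < p² + 2p + 1 = (p + 1)².
So |xy²z| lies strictly between the consecutive squares p² and (p + 1)², hence is not a perfect square, and xy²z ∉ L.

This contradicts the pumping lemma, which requires xy^i z ∈ L for all i ≥ 0.
Hence L = {a^(n²) : n ≥ 0} is not regular. ∎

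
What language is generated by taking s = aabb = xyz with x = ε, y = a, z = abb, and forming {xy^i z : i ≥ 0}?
{xy^i z : i ≥ 0} = {a^(i+1) b^2 : i ≥ 0} = {abb, aabb, aaabb, ...}

With x = ε, y = a, z = abb: Starting with aabb and pumping the first 'a' (z = abb keeps the second 'a'), we get strings with i+1 a's followed by 2 b's for i = 0, 1, 2, ...; note bb is not produced because z always contributes one a.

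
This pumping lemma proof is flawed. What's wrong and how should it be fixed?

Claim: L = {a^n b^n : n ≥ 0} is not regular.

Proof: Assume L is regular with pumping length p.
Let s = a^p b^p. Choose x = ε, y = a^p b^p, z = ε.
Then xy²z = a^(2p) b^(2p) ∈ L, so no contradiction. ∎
Error: The decomposition violates |xy| ≤ p. With y = a^p b^p, |xy| = |y| = 2p > p. (The proof also miscomputes xy²z, which would be a^p b^p a^p b^p rather than a^(2p) b^(2p), and it wrongly treats one harmless decomposition as settling the matter — the prover does not get to choose the decomposition.)

Correction: The pumping lemma requires |xy| ≤ p, and the argument must handle every decomposition satisfying |xy| ≤ p, |y| ≥ 1. Since s starts with p a's, any such y consists only of a's, say y = a^k with k ≥ 1. Then xy²z = a^(p+k) b^p has unequal numbers of a's and b's, so xy²z ∉ L — the required contradiction.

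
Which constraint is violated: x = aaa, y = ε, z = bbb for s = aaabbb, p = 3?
Violated: |y| > 0

The decomposition x = aaa, y = ε, z = bbb for s = aaabbb with p = 3
violates the constraint: |y| > 0

|y| = 0, but the pumping lemma requires |y| > 0 (y must be non-empty).

Pumping lemma constraints:
1. xyz = s (decomposition is valid)
2. |xy| ≤ p
3. |y| > 0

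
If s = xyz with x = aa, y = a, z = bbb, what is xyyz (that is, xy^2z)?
aaaabbb

Given x = 'aa', y = 'a', z = 'bbb' and i = 2:

xy^2z = x + y·y·...·y (2 times) + z
       = 'aa' + 'a'^2 + 'bbb'
       = 'aa' + 'aa' + 'bbb'
       = 'aaaabbb'

The pumped string is 'aaaabbb' with length 7.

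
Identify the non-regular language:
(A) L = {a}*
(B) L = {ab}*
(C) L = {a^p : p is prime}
(C) {a^p : p is prime}

(C) L = {a^p : p is prime} is NOT regular.

The pumping lemma can be used to prove this:
After pumping, the length becomes composite

The other languages are regular because they can be recognized by finite automata.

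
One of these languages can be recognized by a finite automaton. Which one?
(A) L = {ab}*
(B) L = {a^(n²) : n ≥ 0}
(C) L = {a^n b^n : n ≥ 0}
(A) {ab}*

(A) L = {ab}* is regular.

This can be recognized by a finite automaton (DFA/NFA).
Regular expressions like {ab}* define regular languages.

The other choices are not regular:
- {a^(n²) : n ≥ 0}: After pumping, length is no longer a perfect square
- {a^n b^n : n ≥ 0}: After pumping, the number of a's and b's become unequal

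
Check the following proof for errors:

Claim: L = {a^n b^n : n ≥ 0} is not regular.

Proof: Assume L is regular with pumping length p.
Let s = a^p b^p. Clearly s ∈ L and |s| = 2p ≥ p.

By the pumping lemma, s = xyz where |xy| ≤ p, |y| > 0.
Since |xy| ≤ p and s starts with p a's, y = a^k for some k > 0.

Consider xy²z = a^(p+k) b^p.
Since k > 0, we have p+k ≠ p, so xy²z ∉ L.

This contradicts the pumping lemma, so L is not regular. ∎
The proof is correct.

This proof is valid because:
1. The string s = a^p b^p is correctly in L
2. The decomposition analysis is correct: y must consist only of a's
3. The contradiction is valid: pumping increases a's but not b's
4. The conclusion follows logically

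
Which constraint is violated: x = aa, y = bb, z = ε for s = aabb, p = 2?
Violated: |xy| ≤ p

The decomposition x = aa, y = bb, z = ε for s = aabb with p = 2
violates the constraint: |xy| ≤ p

|xy| = |aabb| = 4 > 2 = p. The decomposition puts too many characters in xy.

Pumping lemma constraints:
1. xyz = s (decomposition is valid)
2. |xy| ≤ p
3. |y| > 0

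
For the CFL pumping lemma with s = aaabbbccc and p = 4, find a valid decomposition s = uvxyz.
u='aa', v='a', x='bb', y='b', z='ccc'

For s = aaabbbccc with pumping length p = 4:

One valid decomposition:
- u = 'aa'
- v = 'a'
- x = 'bb'
- y = 'b'
- z = 'ccc'

Verification:
- uvxyz = 'aa' + 'a' + 'bb' + 'b' + 'ccc' = aaabbbccc ✓
- |vxy| = |'abbb'| = 4 ≤ 4 ✓
- |vy| = |'ab'| = 2 > 0 ✓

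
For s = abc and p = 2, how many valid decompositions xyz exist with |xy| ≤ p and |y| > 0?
3

For s = 'abc' with pumping length p = 2:

Constraints: |xy| ≤ 2, |y| > 0

Valid decompositions (|xy| ≤ p, |y| ≥ 1):
  • x='', y='a', z='bc'
  • x='a', y='b', z='c'
  • x='', y='ab', z='c'

Total count: 3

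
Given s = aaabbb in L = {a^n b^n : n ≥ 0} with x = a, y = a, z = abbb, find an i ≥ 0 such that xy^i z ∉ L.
i = 0

xy⁰z = a · ε · abbb = aabbb; aabbb has 2 a's and 3 b's; 2 ≠ 3, so it is not in L.
(Other choices also work, e.g. i = 2, 3; only i = 1 is guaranteed to stay in L since xy¹z = s.)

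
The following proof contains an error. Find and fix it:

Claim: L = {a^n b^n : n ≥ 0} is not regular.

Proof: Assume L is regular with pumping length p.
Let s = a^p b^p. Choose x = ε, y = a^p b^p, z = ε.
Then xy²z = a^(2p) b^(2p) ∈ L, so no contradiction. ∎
Error: The decomposition violates |xy| ≤ p. With y = a^p b^p, |xy| = |y| = 2p > p. (The proof also miscomputes xy²z, which would be a^p b^p a^p b^p rather than a^(2p) b^(2p), and it wrongly treats one harmless decomposition as settling the matter — the prover does not get to choose the decomposition.)

Correction: The pumping lemma requires |xy| ≤ p, and the argument must handle every decomposition satisfying |xy| ≤ p, |y| ≥ 1. Since s starts with p a's, any such y consists only of a's, say y = a^k with k ≥ 1. Then xy²z = a^(p+k) b^p has unequal numbers of a's and b's, so xy²z ∉ L — the required contradiction.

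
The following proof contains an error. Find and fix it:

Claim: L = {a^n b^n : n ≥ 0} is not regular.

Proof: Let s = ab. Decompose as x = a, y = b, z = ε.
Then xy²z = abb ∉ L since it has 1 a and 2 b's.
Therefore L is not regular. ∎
Error: The string s = ab might be shorter than the pumping length p.

Correction: Choose s = a^p b^p to ensure |s| ≥ p. Also, the decomposition is wrong: with |xy| ≤ p, y cannot include b's when s starts with p a's.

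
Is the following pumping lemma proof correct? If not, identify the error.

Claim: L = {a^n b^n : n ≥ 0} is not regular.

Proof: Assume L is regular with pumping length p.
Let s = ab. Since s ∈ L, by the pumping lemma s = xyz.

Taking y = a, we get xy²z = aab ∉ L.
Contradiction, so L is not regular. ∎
The proof is INCORRECT.

Error: The string s = ab may be shorter than p.
The pumping lemma only applies to strings with |s| ≥ p, and p is not under our control.
We must choose s in terms of p, e.g. s = a^p b^p, to ensure |s| ≥ p.
(The proof also fixes one particular y; a valid argument must handle every decomposition with |xy| ≤ p and |y| ≥ 1 — for s = a^p b^p this forces y = a^k, and then xy²z = a^(p+k) b^p ∉ L.)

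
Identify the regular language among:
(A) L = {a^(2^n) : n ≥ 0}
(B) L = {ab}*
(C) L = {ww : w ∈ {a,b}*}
(B) {ab}*

(B) L = {ab}* is regular.

This can be recognized by a finite automaton (DFA/NFA).
Regular expressions like {ab}* define regular languages.

The other choices are not regular:
- {ww : w ∈ {a,b}*}: After pumping, the two halves no longer match
- {a^(2^n) : n ≥ 0}: After pumping, length is no longer a power of 2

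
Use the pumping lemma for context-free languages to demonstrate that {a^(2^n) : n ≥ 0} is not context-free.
Assume for contradiction that L is context-free, and let p ≥ 1 be the pumping length given by the pumping lemma for CFLs.
Choose s = a^(2^p). Then s ∈ L and |s| = 2^p ≥ p.
By the CFL pumping lemma, s = uvxyz for some u, v, x, y, z with |vxy| ≤ p, |vy| ≥ 1, and uv^i xy^i z ∈ L for every i ≥ 0.
All symbols are a's, so only lengths matter: let k = |vy|, with 1 ≤ k ≤ |vxy| ≤ p < 2^p.

Take i = 2: |uv²xy²z| = 2^p + k, and 2^p < 2^p + k < 2^p + 2^p = 2^(p+1).
So the length lies strictly between consecutive powers of two and is not a power of 2; uv²xy²z ∉ L.

This contradicts the CFL pumping lemma, which requires uv^i xy^i z ∈ L for all i ≥ 0.
Hence L = {a^(2^n) : n ≥ 0} is not context-free. ∎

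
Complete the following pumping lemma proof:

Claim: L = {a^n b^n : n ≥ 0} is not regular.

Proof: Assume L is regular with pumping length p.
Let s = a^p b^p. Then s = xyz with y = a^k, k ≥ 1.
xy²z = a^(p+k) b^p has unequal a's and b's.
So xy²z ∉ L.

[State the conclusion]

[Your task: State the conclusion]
This contradicts the pumping lemma for regular languages,
which guarantees xy^i z ∈ L for all i ≥ 0.

Since our assumption that L is regular leads to a contradiction,
we conclude that L = {a^n b^n : n ≥ 0} is NOT regular. ∎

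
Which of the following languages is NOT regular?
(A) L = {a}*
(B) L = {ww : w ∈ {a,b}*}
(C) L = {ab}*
(B) {ww : w ∈ {a,b}*}

(B) L = {ww : w ∈ {a,b}*} is NOT regular.

The pumping lemma can be used to prove this:
After pumping, the two halves no longer match

The other languages are regular because they can be recognized by finite automata.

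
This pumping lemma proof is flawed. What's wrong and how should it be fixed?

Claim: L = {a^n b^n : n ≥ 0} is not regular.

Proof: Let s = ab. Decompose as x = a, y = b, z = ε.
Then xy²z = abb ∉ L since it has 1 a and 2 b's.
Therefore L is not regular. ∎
Error: The string s = ab might be shorter than the pumping length p.

Correction: Choose s = a^p b^p to ensure |s| ≥ p. Also, the decomposition is wrong: with |xy| ≤ p, y cannot include b's when s starts with p a's.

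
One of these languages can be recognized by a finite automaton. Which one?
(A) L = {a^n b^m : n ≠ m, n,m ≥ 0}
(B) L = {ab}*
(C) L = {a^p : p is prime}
(B) {ab}*

(B) L = {ab}* is regular.

This can be recognized by a finite automaton (DFA/NFA).
Regular expressions like {ab}* define regular languages.

The other choices are not regular:
- {a^p : p is prime}: After pumping, the length becomes composite
- {a^n b^m : n ≠ m, n,m ≥ 0}: After pumping a's, we can make n = m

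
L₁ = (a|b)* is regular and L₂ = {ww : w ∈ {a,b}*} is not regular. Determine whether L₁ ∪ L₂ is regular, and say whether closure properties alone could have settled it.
Yes — L₁ ∪ L₂ is regular.

{ww} ⊆ (a|b)*, so L₁ ∪ L₂ = (a|b)*, which is regular.

Note that the bare facts "L₁ regular, L₂ non-regular" do not settle the question by themselves: the closure of regular languages under ∪, ∩, complement and difference applies only when BOTH operands are regular. With a non-regular operand the result can come out regular or non-regular depending on the specific languages, so one has to work out L₁ ∪ L₂ for this particular pair, as above.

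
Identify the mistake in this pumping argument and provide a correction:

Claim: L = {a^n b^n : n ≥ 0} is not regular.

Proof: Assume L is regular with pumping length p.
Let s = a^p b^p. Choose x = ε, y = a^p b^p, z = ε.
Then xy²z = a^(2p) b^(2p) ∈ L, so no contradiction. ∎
Error: The decomposition violates |xy| ≤ p. With y = a^p b^p, |xy| = |y| = 2p > p. (The proof also miscomputes xy²z, which would be a^p b^p a^p b^p rather than a^(2p) b^(2p), and it wrongly treats one harmless decomposition as settling the matter — the prover does not get to choose the decomposition.)

Correction: The pumping lemma requires |xy| ≤ p, and the argument must handle every decomposition satisfying |xy| ≤ p, |y| ≥ 1. Since s starts with p a's, any such y consists only of a's, say y = a^k with k ≥ 1. Then xy²z = a^(p+k) b^p has unequal numbers of a's and b's, so xy²z ∉ L — the required contradiction.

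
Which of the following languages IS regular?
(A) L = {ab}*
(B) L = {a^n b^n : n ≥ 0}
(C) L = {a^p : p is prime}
(A) {ab}*

(A) L = {ab}* is regular.

This can be recognized by a finite automaton (DFA/NFA).
Regular expressions like {ab}* define regular languages.

The other choices are not regular:
- {a^n b^n : n ≥ 0}: After pumping, the number of a's and b's become unequal
- {a^p : p is prime}: After pumping, the length becomes composite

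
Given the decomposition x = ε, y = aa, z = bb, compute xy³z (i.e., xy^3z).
aaaaaabb

Given x = '', y = 'aa', z = 'bb' and i = 3:

xy^3z = x + y·y·...·y (3 times) + z
       = '' + 'aa'^3 + 'bb'
       = '' + 'aaaaaa' + 'bb'
       = 'aaaaaabb'

The pumped string is 'aaaaaabb' with length 8.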